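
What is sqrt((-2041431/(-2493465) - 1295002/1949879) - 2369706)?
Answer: I*sqrt(6224060528310505052680612044265)/1620651680245 ≈ 1539.4*I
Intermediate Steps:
sqrt((-2041431/(-2493465) - 1295002/1949879) - 2369706) = sqrt((-2041431*(-1/2493465) - 1295002*1/1949879) - 2369706) = sqrt((680477/831155 - 1295002/1949879) - 2369706) = sqrt(250500424973/1620651680245 - 2369706) = sqrt(-3840467760086232997/1620651680245) = I*sqrt(6224060528310505052680612044265)/1620651680245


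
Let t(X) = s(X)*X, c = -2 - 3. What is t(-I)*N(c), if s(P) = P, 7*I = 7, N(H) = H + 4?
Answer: -1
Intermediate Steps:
c = -5
N(H) = 4 + H
I = 1 (I = (1/7)*7 = 1)
t(X) = X**2 (t(X) = X*X = X**2)
t(-I)*N(c) = (-1*1)**2*(4 - 5) = (-1)**2*(-1) = 1*(-1) = -1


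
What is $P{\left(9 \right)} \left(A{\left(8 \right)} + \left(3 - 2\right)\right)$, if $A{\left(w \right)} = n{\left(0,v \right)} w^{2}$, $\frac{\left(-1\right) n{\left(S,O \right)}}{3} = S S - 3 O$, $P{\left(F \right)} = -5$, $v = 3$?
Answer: $-8645$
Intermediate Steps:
$n{\left(S,O \right)} = - 3 S^{2} + 9 O$ ($n{\left(S,O \right)} = - 3 \left(S S - 3 O\right) = - 3 \left(S^{2} - 3 O\right) = - 3 S^{2} + 9 O$)
$A{\left(w \right)} = 27 w^{2}$ ($A{\left(w \right)} = \left(- 3 \cdot 0^{2} + 9 \cdot 3\right) w^{2} = \left(\left(-3\right) 0 + 27\right) w^{2} = \left(0 + 27\right) w^{2} = 27 w^{2}$)
$P{\left(9 \right)} \left(A{\left(8 \right)} + \left(3 - 2\right)\right) = - 5 \left(27 \cdot 8^{2} + \left(3 - 2\right)\right) = - 5 \left(27 \cdot 64 + \left(3 - 2\right)\right) = - 5 \left(1728 + 1\right) = \left(-5\right) 1729 = -8645$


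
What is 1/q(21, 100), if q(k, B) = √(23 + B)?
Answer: √123/123 ≈ 0.090167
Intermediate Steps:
1/q(21, 100) = 1/(√(23 + 100)) = 1/(√123) = √123/123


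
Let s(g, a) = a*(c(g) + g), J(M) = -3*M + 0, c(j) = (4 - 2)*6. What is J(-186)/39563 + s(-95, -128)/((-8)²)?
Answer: 6568016/39563 ≈ 166.01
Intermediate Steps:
c(j) = 12 (c(j) = 2*6 = 12)
J(M) = -3*M
s(g, a) = a*(12 + g)
J(-186)/39563 + s(-95, -128)/((-8)²) = -3*(-186)/39563 + (-128*(12 - 95))/((-8)²) = 558*(1/39563) - 128*(-83)/64 = 558/39563 + 10624*(1/64) = 558/39563 + 166 = 6568016/39563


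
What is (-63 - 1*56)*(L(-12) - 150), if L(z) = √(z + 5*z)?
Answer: 17850 - 714*I*√2 ≈ 17850.0 - 1009.7*I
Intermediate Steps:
L(z) = √6*√z (L(z) = √(6*z) = √6*√z)
(-63 - 1*56)*(L(-12) - 150) = (-63 - 1*56)*(√6*√(-12) - 150) = (-63 - 56)*(√6*(2*I*√3) - 150) = -119*(6*I*√2 - 150) = -119*(-150 + 6*I*√2) = 17850 - 714*I*√2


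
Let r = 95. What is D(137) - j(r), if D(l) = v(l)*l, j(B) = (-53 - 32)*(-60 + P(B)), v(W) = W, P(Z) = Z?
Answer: 21744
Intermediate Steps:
j(B) = 5100 - 85*B (j(B) = (-53 - 32)*(-60 + B) = -85*(-60 + B) = 5100 - 85*B)
D(l) = l**2 (D(l) = l*l = l**2)
D(137) - j(r) = 137**2 - (5100 - 85*95) = 18769 - (5100 - 8075) = 18769 - 1*(-2975) = 18769 + 2975 = 21744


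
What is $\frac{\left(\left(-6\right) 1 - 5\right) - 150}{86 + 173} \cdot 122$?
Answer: $- \frac{2806}{37} \approx -75.838$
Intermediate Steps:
$\frac{\left(\left(-6\right) 1 - 5\right) - 150}{86 + 173} \cdot 122 = \frac{\left(-6 - 5\right) - 150}{259} \cdot 122 = \left(-11 - 150\right) \frac{1}{259} \cdot 122 = \left(-161\right) \frac{1}{259} \cdot 122 = \left(- \frac{23}{37}\right) 122 = - \frac{2806}{37}$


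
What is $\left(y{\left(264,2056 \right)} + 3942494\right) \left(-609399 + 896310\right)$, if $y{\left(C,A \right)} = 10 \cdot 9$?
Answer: $1131170718024$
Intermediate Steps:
$y{\left(C,A \right)} = 90$
$\left(y{\left(264,2056 \right)} + 3942494\right) \left(-609399 + 896310\right) = \left(90 + 3942494\right) \left(-609399 + 896310\right) = 3942584 \cdot 286911 = 1131170718024$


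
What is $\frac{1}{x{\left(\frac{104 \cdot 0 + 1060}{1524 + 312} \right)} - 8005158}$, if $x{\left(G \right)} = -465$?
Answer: $- \frac{1}{8005623} \approx -1.2491 \cdot 10^{-7}$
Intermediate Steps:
$\frac{1}{x{\left(\frac{104 \cdot 0 + 1060}{1524 + 312} \right)} - 8005158} = \frac{1}{-465 - 8005158} = \frac{1}{-8005623} = - \frac{1}{8005623}$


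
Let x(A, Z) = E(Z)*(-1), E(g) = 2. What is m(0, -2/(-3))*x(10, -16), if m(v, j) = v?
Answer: 0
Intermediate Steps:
x(A, Z) = -2 (x(A, Z) = 2*(-1) = -2)
m(0, -2/(-3))*x(10, -16) = 0*(-2) = 0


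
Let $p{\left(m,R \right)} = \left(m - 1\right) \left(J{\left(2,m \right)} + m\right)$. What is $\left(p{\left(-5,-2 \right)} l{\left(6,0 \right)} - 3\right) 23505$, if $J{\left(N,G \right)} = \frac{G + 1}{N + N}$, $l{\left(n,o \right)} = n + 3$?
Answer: $7545105$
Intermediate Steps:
$l{\left(n,o \right)} = 3 + n$
$J{\left(N,G \right)} = \frac{1 + G}{2 N}$
$p{\left(m,R \right)} = \left(-1 + m\right) \left(\frac{1}{4} + \frac{5 m}{4}\right)$ ($p{\left(m,R \right)} = \left(m - 1\right) \left(\frac{1 + m}{2 \cdot 2} + m\right) = \left(-1 + m\right) \left(\frac{1}{2} \cdot \frac{1}{2} \left(1 + m\right) + m\right) = \left(-1 + m\right) \left(\left(\frac{1}{4} + \frac{m}{4}\right) + m\right) = \left(-1 + m\right) \left(\frac{1}{4} + \frac{5 m}{4}\right)$)
$\left(p{\left(-5,-2 \right)} l{\left(6,0 \right)} - 3\right) 23505 = \left(\left(- \frac{1}{4} - -5 + \frac{5 \left(-5\right)^{2}}{4}\right) \left(3 + 6\right) - 3\right) 23505 = \left(\left(- \frac{1}{4} + 5 + \frac{5}{4} \cdot 25\right) 9 - 3\right) 23505 = \left(\left(- \frac{1}{4} + 5 + \frac{125}{4}\right) 9 - 3\right) 23505 = \left(36 \cdot 9 - 3\right) 23505 = \left(324 - 3\right) 23505 = 321 \cdot 23505 = 7545105$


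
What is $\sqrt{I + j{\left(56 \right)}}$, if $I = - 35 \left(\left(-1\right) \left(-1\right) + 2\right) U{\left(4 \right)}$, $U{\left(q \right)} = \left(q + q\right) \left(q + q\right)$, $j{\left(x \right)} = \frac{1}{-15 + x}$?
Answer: $\frac{i \sqrt{11296279}}{41} \approx 81.975 i$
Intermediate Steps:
$U{\left(q \right)} = 4 q^{2}$ ($U{\left(q \right)} = 2 q 2 q = 4 q^{2}$)
$I = -6720$ ($I = - 35 \left(\left(-1\right) \left(-1\right) + 2\right) 4 \cdot 4^{2} = - 35 \left(1 + 2\right) 4 \cdot 16 = \left(-35\right) 3 \cdot 64 = \left(-105\right) 64 = -6720$)
$\sqrt{I + j{\left(56 \right)}} = \sqrt{-6720 + \frac{1}{-15 + 56}} = \sqrt{-6720 + \frac{1}{41}} = \sqrt{- \frac{275519}{41}} = \frac{i \sqrt{11296279}}{41}$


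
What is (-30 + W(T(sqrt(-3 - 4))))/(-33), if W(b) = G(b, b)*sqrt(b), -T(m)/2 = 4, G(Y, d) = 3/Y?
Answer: 10/11 + I*sqrt(2)/44 ≈ 0.90909 + 0.032141*I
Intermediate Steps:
T(m) = -8 (T(m) = -2*4 = -8)
W(b) = 3/sqrt(b) (W(b) = (3/b)*sqrt(b) = 3/sqrt(b))
(-30 + W(T(sqrt(-3 - 4))))/(-33) = (-30 + 3/sqrt(-8))/(-33) = (-30 + 3*(-I*sqrt(2)/4))*(-1/33) = (-30 - 3*I*sqrt(2)/4)*(-1/33) = 10/11 + I*sqrt(2)/44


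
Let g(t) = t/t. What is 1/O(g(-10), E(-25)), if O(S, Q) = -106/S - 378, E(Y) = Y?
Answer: -1/484 ≈ -0.0020661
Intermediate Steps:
g(t) = 1
O(S, Q) = -378 - 106/S
1/O(g(-10), E(-25)) = 1/(-378 - 106/1) = 1/(-378 - 106*1) = 1/(-378 - 106) = 1/(-484) = -1/484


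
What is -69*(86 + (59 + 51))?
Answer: -13524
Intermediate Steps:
-69*(86 + (59 + 51)) = -69*(86 + 110) = -69*196 = -13524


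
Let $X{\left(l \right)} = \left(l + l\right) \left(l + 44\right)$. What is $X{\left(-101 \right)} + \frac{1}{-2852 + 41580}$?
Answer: $\frac{445914193}{38728} \approx 11514.0$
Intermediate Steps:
$X{\left(l \right)} = 2 l \left(44 + l\right)$
$X{\left(-101 \right)} + \frac{1}{-2852 + 41580} = 2 \left(-101\right) \left(44 - 101\right) + \frac{1}{-2852 + 41580} = 2 \left(-101\right) \left(-57\right) + \frac{1}{38728} = 11514 + \frac{1}{38728} = \frac{445914193}{38728}$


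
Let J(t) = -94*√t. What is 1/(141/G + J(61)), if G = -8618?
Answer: 25854/851727488009 - 148539848*√61/851727488009 ≈ -0.0013621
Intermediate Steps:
1/(141/G + J(61)) = 1/(141/(-8618) - 94*√61) = 1/(141*(-1/8618) - 94*√61) = 1/(-141/8618 - 94*√61)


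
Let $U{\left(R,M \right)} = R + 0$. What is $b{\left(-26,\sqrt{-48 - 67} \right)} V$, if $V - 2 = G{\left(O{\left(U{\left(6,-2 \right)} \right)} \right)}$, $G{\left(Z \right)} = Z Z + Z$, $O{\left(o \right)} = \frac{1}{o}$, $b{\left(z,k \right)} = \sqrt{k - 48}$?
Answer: $\frac{79 \sqrt{-48 + i \sqrt{115}}}{36} \approx 1.688 + 15.297 i$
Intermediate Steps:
$U{\left(R,M \right)} = R$
$b{\left(z,k \right)} = \sqrt{-48 + k}$
$G{\left(Z \right)} = Z + Z^{2}$ ($G{\left(Z \right)} = Z^{2} + Z = Z + Z^{2}$)
$V = \frac{79}{36}$ ($V = 2 + \frac{1 + \frac{1}{6}}{6} = 2 + \frac{1}{6} \cdot \frac{7}{6} = 2 + \frac{7}{36} = \frac{79}{36} \approx 2.1944$)
$b{\left(-26,\sqrt{-48 - 67} \right)} V = \sqrt{-48 + \sqrt{-48 - 67}} \cdot \frac{79}{36} = \sqrt{-48 + \sqrt{-115}} \cdot \frac{79}{36} = \sqrt{-48 + i \sqrt{115}} \cdot \frac{79}{36} = \frac{79 \sqrt{-48 + i \sqrt{115}}}{36}$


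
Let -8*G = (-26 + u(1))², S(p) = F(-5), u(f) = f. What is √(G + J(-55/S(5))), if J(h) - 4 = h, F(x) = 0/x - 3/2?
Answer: I*√5394/12 ≈ 6.1203*I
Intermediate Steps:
F(x) = -3/2 (F(x) = 0 - 3*½ = 0 - 3/2 = -3/2)
S(p) = -3/2
J(h) = 4 + h
G = -625/8 (G = -(-26 + 1)²/8 = -⅛*(-25)² = -⅛*625 = -625/8 ≈ -78.125)
√(G + J(-55/S(5))) = √(-625/8 + (4 - 55/(-3/2))) = √(-625/8 + (4 - 55*(-⅔))) = √(-625/8 + (4 + 110/3)) = √(-625/8 + 122/3) = √(-899/24) = I*√5394/12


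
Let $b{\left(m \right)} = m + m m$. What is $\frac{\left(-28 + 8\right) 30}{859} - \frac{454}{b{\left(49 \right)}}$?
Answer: $- \frac{929993}{1052275} \approx -0.88379$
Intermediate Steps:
$b{\left(m \right)} = m + m^{2}$
$\frac{\left(-28 + 8\right) 30}{859} - \frac{454}{b{\left(49 \right)}} = \frac{\left(-28 + 8\right) 30}{859} - \frac{454}{49 \left(1 + 49\right)} = \left(-20\right) 30 \cdot \frac{1}{859} - \frac{454}{49 \cdot 50} = \left(-600\right) \frac{1}{859} - \frac{454}{2450} = - \frac{600}{859} - \frac{227}{1225} = - \frac{929993}{1052275}$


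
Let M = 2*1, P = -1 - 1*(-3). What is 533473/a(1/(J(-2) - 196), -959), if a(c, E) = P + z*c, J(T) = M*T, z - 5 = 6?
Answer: 106694600/389 ≈ 2.7428e+5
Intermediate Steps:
P = 2 (P = -1 + 3 = 2)
z = 11 (z = 5 + 6 = 11)
M = 2
J(T) = 2*T
a(c, E) = 2 + 11*c
533473/a(1/(J(-2) - 196), -959) = 533473/(2 + 11/(2*(-2) - 196)) = 533473/(2 + 11/(-4 - 196)) = 533473/(2 + 11/(-200)) = 533473/(2 + 11*(-1/200)) = 533473/(2 - 11/200) = 533473/(389/200) = 533473*(200/389) = 106694600/389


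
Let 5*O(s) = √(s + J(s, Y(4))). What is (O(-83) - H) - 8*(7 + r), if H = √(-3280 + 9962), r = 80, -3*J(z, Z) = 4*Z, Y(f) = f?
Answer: -696 - √6682 + I*√795/15 ≈ -777.74 + 1.8797*I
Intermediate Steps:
J(z, Z) = -4*Z/3
H = √6682 ≈ 81.744
O(s) = √(-16/3 + s)/5 (O(s) = √(s - 4/3*4)/5 = √(s - 16/3)/5 = √(-16/3 + s)/5)
(O(-83) - H) - 8*(7 + r) = (√(-48 + 9*(-83))/15 - √6682) - 8*(7 + 80) = (√(-48 - 747)/15 - √6682) - 8*87 = (√(-795)/15 - √6682) - 1*696 = ((I*√795)/15 - √6682) - 696 = (I*√795/15 - √6682) - 696 = (-√6682 + I*√795/15) - 696 = -696 - √6682 + I*√795/15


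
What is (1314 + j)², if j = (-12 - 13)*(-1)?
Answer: 1792921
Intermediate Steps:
j = 25 (j = -25*(-1) = 25)
(1314 + j)² = (1314 + 25)² = 1339² = 1792921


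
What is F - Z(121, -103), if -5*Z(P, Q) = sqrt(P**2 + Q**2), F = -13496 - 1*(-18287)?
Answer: 4791 + sqrt(1010) ≈ 4822.8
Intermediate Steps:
F = 4791 (F = -13496 + 18287 = 4791)
Z(P, Q) = -sqrt(P**2 + Q**2)/5
F - Z(121, -103) = 4791 - (-1)*sqrt(121**2 + (-103)**2)/5 = 4791 - (-1)*sqrt(14641 + 10609)/5 = 4791 - (-1)*sqrt(25250)/5 = 4791 - (-1)*5*sqrt(1010)/5 = 4791 - (-1)*sqrt(1010) = 4791 + sqrt(1010)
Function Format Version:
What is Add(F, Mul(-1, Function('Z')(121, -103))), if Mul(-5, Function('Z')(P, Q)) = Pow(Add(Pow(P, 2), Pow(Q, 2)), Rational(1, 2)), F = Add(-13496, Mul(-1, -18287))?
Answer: Add(4791, Pow(1010, Rational(1, 2))) ≈ 4822.8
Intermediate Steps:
F = 4791 (F = Add(-13496, 18287) = 4791)
Function('Z')(P, Q) = Mul(Rational(-1, 5), Pow(Add(Pow(P, 2), Pow(Q, 2)), Rational(1, 2)))
Add(F, Mul(-1, Function('Z')(121, -103))) = Add(4791, Mul(-1, Mul(Rational(-1, 5), Pow(Add(Pow(121, 2), Pow(-103, 2)), Rational(1, 2))))) = Add(4791, Mul(-1, Mul(Rational(-1, 5), Pow(Add(14641, 10609), Rational(1, 2))))) = Add(4791, Mul(-1, Mul(Rational(-1, 5), Pow(25250, Rational(1, 2))))) = Add(4791, Mul(-1, Mul(Rational(-1, 5), Mul(5, Pow(1010, Rational(1, 2)))))) = Add(4791, Mul(-1, Mul(-1, Pow(1010, Rational(1, 2))))) = Add(4791, Pow(1010, Rational(1, 2)))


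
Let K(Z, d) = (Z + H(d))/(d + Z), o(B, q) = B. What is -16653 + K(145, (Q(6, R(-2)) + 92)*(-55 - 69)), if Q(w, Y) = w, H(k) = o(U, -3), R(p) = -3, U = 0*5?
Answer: -199952716/12007 ≈ -16653.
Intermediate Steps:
U = 0
H(k) = 0
K(Z, d) = Z/(Z + d) (K(Z, d) = (Z + 0)/(d + Z) = Z/(Z + d))
-16653 + K(145, (Q(6, R(-2)) + 92)*(-55 - 69)) = -16653 + 145/(145 + (6 + 92)*(-55 - 69)) = -16653 + 145/(145 + 98*(-124)) = -16653 + 145/(145 - 12152) = -16653 + 145/(-12007) = -16653 + 145*(-1/12007) = -16653 - 145/12007 = -199952716/12007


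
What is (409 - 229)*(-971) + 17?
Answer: -174763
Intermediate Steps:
(409 - 229)*(-971) + 17 = 180*(-971) + 17 = -174780 + 17 = -174763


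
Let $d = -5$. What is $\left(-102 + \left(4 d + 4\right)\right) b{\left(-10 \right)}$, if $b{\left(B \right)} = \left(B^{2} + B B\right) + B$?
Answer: $-22420$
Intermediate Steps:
$b{\left(B \right)} = B + 2 B^{2}$ ($b{\left(B \right)} = \left(B^{2} + B^{2}\right) + B = 2 B^{2} + B = B + 2 B^{2}$)
$\left(-102 + \left(4 d + 4\right)\right) b{\left(-10 \right)} = \left(-102 + \left(4 \left(-5\right) + 4\right)\right) \left(- 10 \left(1 + 2 \left(-10\right)\right)\right) = \left(-102 + \left(-20 + 4\right)\right) \left(- 10 \left(1 - 20\right)\right) = \left(-102 - 16\right) \left(\left(-10\right) \left(-19\right)\right) = \left(-118\right) 190 = -22420$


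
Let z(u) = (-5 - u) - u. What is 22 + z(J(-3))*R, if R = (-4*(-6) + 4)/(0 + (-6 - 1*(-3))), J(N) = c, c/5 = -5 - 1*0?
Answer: -398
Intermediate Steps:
c = -25 (c = 5*(-5 - 1*0) = 5*(-5 + 0) = 5*(-5) = -25)
J(N) = -25
z(u) = -5 - 2*u
R = -28/3 (R = (24 + 4)/(0 + (-6 + 3)) = 28/(0 - 3) = 28/(-3) = 28*(-1/3) = -28/3 ≈ -9.3333)
22 + z(J(-3))*R = 22 + (-5 - 2*(-25))*(-28/3) = 22 + (-5 + 50)*(-28/3) = 22 + 45*(-28/3) = 22 - 420 = -398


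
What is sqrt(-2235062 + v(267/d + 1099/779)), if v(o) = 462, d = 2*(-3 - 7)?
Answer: 10*I*sqrt(22346) ≈ 1494.9*I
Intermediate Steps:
d = -20 (d = 2*(-10) = -20)
sqrt(-2235062 + v(267/d + 1099/779)) = sqrt(-2235062 + 462) = sqrt(-2234600) = 10*I*sqrt(22346)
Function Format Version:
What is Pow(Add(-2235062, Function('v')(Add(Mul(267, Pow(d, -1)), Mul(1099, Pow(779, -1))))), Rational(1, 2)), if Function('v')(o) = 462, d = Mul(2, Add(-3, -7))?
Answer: Mul(10, I, Pow(22346, Rational(1, 2))) ≈ Mul(1494.9, I)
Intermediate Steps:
d = -20 (d = Mul(2, -10) = -20)
Pow(Add(-2235062, Function('v')(Add(Mul(267, Pow(d, -1)), Mul(1099, Pow(779, -1))))), Rational(1, 2)) = Pow(Add(-2235062, 462), Rational(1, 2)) = Pow(-2234600, Rational(1, 2)) = Mul(10, I, Pow(22346, Rational(1, 2)))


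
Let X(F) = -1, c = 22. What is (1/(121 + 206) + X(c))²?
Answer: 106276/106929 ≈ 0.99389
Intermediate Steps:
(1/(121 + 206) + X(c))² = (1/(121 + 206) - 1)² = (1/327 - 1)² = (-326/327)² = 106276/106929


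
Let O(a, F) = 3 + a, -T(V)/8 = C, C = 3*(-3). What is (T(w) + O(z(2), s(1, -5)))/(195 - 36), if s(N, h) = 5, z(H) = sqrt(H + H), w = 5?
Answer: 77/159 ≈ 0.48428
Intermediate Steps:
C = -9
T(V) = 72 (T(V) = -8*(-9) = 72)
z(H) = sqrt(2)*sqrt(H) (z(H) = sqrt(2*H) = sqrt(2)*sqrt(H))
(T(w) + O(z(2), s(1, -5)))/(195 - 36) = (72 + (3 + sqrt(2)*sqrt(2)))/(195 - 36) = (72 + (3 + 2))/159 = (72 + 5)*(1/159) = 77*(1/159) = 77/159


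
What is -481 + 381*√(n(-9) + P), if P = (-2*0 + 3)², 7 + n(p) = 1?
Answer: -481 + 381*√3 ≈ 178.91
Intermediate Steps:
n(p) = -6 (n(p) = -7 + 1 = -6)
P = 9 (P = (0 + 3)² = 3² = 9)
-481 + 381*√(n(-9) + P) = -481 + 381*√(-6 + 9) = -481 + 381*√3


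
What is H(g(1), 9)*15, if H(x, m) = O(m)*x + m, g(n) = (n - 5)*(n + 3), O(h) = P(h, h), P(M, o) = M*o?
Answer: -19305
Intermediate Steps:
O(h) = h² (O(h) = h*h = h²)
g(n) = (-5 + n)*(3 + n)
H(x, m) = m + x*m² (H(x, m) = m²*x + m = x*m² + m = m + x*m²)
H(g(1), 9)*15 = (9*(1 + 9*(-15 + 1² - 2*1)))*15 = (9*(1 + 9*(-15 + 1 - 2)))*15 = (9*(1 + 9*(-16)))*15 = (9*(1 - 144))*15 = (9*(-143))*15 = -1287*15 = -19305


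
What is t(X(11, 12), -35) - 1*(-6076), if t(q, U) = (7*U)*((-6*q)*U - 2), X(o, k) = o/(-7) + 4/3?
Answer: 18816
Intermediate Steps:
X(o, k) = 4/3 - o/7 (X(o, k) = o*(-1/7) + 4*(1/3) = -o/7 + 4/3 = 4/3 - o/7)
t(q, U) = 7*U*(-2 - 6*U*q) (t(q, U) = (7*U)*(-6*U*q - 2) = (7*U)*(-2 - 6*U*q) = 7*U*(-2 - 6*U*q))
t(X(11, 12), -35) - 1*(-6076) = -14*(-35)*(1 + 3*(-35)*(4/3 - 1/7*11)) - 1*(-6076) = -14*(-35)*(1 + 3*(-35)*(4/3 - 11/7)) + 6076 = -14*(-35)*(1 + 3*(-35)*(-5/21)) + 6076 = -14*(-35)*(1 + 25) + 6076 = -14*(-35)*26 + 6076 = 12740 + 6076 = 18816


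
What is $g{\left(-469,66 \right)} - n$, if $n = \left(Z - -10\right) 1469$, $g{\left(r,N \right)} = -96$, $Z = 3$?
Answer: $-19193$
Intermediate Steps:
$n = 19097$ ($n = \left(3 - -10\right) 1469 = \left(3 + 10\right) 1469 = 13 \cdot 1469 = 19097$)
$g{\left(-469,66 \right)} - n = -96 - 19097 = -19193$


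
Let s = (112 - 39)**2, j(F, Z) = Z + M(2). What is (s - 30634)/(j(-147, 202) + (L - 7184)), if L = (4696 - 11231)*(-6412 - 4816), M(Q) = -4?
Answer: -1205/3493714 ≈ -0.00034491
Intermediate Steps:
L = 73374980 (L = -6535*(-11228) = 73374980)
j(F, Z) = -4 + Z (j(F, Z) = Z - 4 = -4 + Z)
s = 5329 (s = 73**2 = 5329)
(s - 30634)/(j(-147, 202) + (L - 7184)) = (5329 - 30634)/((-4 + 202) + (73374980 - 7184)) = -25305/(198 + 73367796) = -25305/73367994 = -25305*1/73367994 = -1205/3493714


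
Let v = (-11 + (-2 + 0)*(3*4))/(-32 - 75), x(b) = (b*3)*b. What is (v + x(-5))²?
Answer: 64963600/11449 ≈ 5674.2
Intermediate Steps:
x(b) = 3*b² (x(b) = (3*b)*b = 3*b²)
v = 35/107 (v = (-11 - 2*12)/(-107) = (-11 - 24)*(-1/107) = -35*(-1/107) = 35/107 ≈ 0.32710)
(v + x(-5))² = (35/107 + 3*(-5)²)² = (35/107 + 3*25)² = (35/107 + 75)² = (8060/107)² = 64963600/11449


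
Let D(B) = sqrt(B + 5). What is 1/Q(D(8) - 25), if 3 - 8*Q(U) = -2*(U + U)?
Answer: -776/9201 - 32*sqrt(13)/9201 ≈ -0.096878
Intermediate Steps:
D(B) = sqrt(5 + B)
Q(U) = 3/8 + U/2 (Q(U) = 3/8 - (-1)*(U + U)/4 = 3/8 - (-1)*2*U/4 = 3/8 - (-1)*U/2 = 3/8 + U/2)
1/Q(D(8) - 25) = 1/(3/8 + (sqrt(5 + 8) - 25)/2) = 1/(3/8 + (sqrt(13) - 25)/2) = 1/(3/8 + (-25 + sqrt(13))/2) = 1/(3/8 + (-25/2 + sqrt(13)/2)) = 1/(-97/8 + sqrt(13)/2)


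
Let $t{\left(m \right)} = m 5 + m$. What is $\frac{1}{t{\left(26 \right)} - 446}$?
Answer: $- \frac{1}{290} \approx -0.0034483$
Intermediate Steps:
$t{\left(m \right)} = 6 m$ ($t{\left(m \right)} = 5 m + m = 6 m$)
$\frac{1}{t{\left(26 \right)} - 446} = \frac{1}{6 \cdot 26 - 446} = \frac{1}{156 - 446} = \frac{1}{-290} = - \frac{1}{290}$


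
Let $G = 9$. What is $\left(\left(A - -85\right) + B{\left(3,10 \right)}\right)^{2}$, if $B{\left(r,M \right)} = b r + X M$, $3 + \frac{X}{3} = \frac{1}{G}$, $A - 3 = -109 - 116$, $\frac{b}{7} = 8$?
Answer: $\frac{27889}{9} \approx 3098.8$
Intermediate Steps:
$b = 56$ ($b = 7 \cdot 8 = 56$)
$A = -222$ ($A = 3 - 225 = -222$)
$X = - \frac{26}{3}$ ($X = -9 + \frac{3}{9} = -9 + 3 \cdot \frac{1}{9} = -9 + \frac{1}{3} = - \frac{26}{3} \approx -8.6667$)
$B{\left(r,M \right)} = 56 r - \frac{26 M}{3}$
$\left(\left(A - -85\right) + B{\left(3,10 \right)}\right)^{2} = \left(\left(-222 - -85\right) + \left(56 \cdot 3 - \frac{260}{3}\right)\right)^{2} = \left(\left(-222 + 85\right) + \left(168 - \frac{260}{3}\right)\right)^{2} = \left(-137 + \frac{244}{3}\right)^{2} = \left(- \frac{167}{3}\right)^{2} = \frac{27889}{9}$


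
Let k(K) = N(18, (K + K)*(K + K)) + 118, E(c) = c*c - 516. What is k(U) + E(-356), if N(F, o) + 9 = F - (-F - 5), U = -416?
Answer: 126370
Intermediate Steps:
E(c) = -516 + c**2 (E(c) = c**2 - 516 = -516 + c**2)
N(F, o) = -4 + 2*F (N(F, o) = -9 + (F - (-F - 5)) = -9 + (F - (-5 - F)) = -9 + (F + (5 + F)) = -9 + (5 + 2*F) = -4 + 2*F)
k(K) = 150 (k(K) = (-4 + 2*18) + 118 = (-4 + 36) + 118 = 32 + 118 = 150)
k(U) + E(-356) = 150 + (-516 + (-356)**2) = 150 + (-516 + 126736) = 150 + 126220 = 126370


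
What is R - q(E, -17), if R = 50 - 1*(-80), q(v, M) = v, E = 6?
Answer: 124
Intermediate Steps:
R = 130 (R = 50 + 80 = 130)
R - q(E, -17) = 130 - 1*6 = 130 - 6 = 124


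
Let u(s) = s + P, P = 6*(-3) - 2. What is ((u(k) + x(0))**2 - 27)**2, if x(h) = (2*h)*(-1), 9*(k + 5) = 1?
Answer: 2302944121/6561 ≈ 3.5101e+5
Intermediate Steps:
k = -44/9 (k = -5 + (1/9)*1 = -5 + 1/9 = -44/9 ≈ -4.8889)
P = -20 (P = -18 - 2 = -20)
x(h) = -2*h
u(s) = -20 + s (u(s) = s - 20 = -20 + s)
((u(k) + x(0))**2 - 27)**2 = (((-20 - 44/9) - 2*0)**2 - 27)**2 = ((-224/9 + 0)**2 - 27)**2 = ((-224/9)**2 - 27)**2 = (50176/81 - 27)**2 = (47989/81)**2 = 2302944121/6561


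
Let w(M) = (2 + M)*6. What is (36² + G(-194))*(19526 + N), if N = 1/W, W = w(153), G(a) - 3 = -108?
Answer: 7209194857/310 ≈ 2.3255e+7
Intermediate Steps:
G(a) = -105 (G(a) = 3 - 108 = -105)
w(M) = 12 + 6*M
W = 930 (W = 12 + 6*153 = 12 + 918 = 930)
N = 1/930 ≈ 0.0010753
(36² + G(-194))*(19526 + N) = (36² - 105)*(19526 + 1/930) = (1296 - 105)*(18159181/930) = 1191*(18159181/930) = 7209194857/310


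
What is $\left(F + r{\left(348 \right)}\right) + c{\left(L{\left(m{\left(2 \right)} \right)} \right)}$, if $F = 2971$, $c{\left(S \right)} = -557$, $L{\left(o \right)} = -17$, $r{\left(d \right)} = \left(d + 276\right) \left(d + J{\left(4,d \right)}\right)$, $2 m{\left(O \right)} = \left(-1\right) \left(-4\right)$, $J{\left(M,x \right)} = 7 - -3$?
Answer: $225806$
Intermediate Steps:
$J{\left(M,x \right)} = 10$ ($J{\left(M,x \right)} = 7 + 3 = 10$)
$m{\left(O \right)} = 2$ ($m{\left(O \right)} = \frac{\left(-1\right) \left(-4\right)}{2} = \frac{1}{2} \cdot 4 = 2$)
$r{\left(d \right)} = \left(10 + d\right) \left(276 + d\right)$ ($r{\left(d \right)} = \left(d + 276\right) \left(d + 10\right) = \left(276 + d\right) \left(10 + d\right) = \left(10 + d\right) \left(276 + d\right)$)
$\left(F + r{\left(348 \right)}\right) + c{\left(L{\left(m{\left(2 \right)} \right)} \right)} = \left(2971 + \left(2760 + 348^{2} + 286 \cdot 348\right)\right) - 557 = \left(2971 + \left(2760 + 121104 + 99528\right)\right) - 557 = \left(2971 + 223392\right) - 557 = 226363 - 557 = 225806$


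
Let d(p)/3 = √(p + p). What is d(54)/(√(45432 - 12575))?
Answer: 18*√98571/32857 ≈ 0.17200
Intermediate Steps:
d(p) = 3*√2*√p (d(p) = 3*√(p + p) = 3*√(2*p) = 3*(√2*√p) = 3*√2*√p)
d(54)/(√(45432 - 12575)) = (3*√2*√54)/(√(45432 - 12575)) = (3*√2*(3*√6))/(√32857) = (18*√3)*(√32857/32857) = 18*√98571/32857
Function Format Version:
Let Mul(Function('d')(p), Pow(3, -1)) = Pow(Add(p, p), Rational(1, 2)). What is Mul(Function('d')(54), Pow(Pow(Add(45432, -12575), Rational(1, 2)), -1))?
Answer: Mul(Rational(18, 32857), Pow(98571, Rational(1, 2))) ≈ 0.17200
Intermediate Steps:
Function('d')(p) = Mul(3, Pow(2, Rational(1, 2)), Pow(p, Rational(1, 2))) (Function('d')(p) = Mul(3, Pow(Add(p, p), Rational(1, 2))) = Mul(3, Pow(Mul(2, p), Rational(1, 2))) = Mul(3, Mul(Pow(2, Rational(1, 2)), Pow(p, Rational(1, 2)))) = Mul(3, Pow(2, Rational(1, 2)), Pow(p, Rational(1, 2))))
Mul(Function('d')(54), Pow(Pow(Add(45432, -12575), Rational(1, 2)), -1)) = Mul(Mul(3, Pow(2, Rational(1, 2)), Pow(54, Rational(1, 2))), Pow(Pow(Add(45432, -12575), Rational(1, 2)), -1)) = Mul(Mul(3, Pow(2, Rational(1, 2)), Mul(3, Pow(6, Rational(1, 2)))), Pow(Pow(32857, Rational(1, 2)), -1)) = Mul(Mul(18, Pow(3, Rational(1, 2))), Mul(Rational(1, 32857), Pow(32857, Rational(1, 2)))) = Mul(Rational(18, 32857), Pow(98571, Rational(1, 2)))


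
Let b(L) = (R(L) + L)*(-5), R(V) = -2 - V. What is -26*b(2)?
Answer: -260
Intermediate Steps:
b(L) = 10 (b(L) = ((-2 - L) + L)*(-5) = -2*(-5) = 10)
-26*b(2) = -26*10 = -260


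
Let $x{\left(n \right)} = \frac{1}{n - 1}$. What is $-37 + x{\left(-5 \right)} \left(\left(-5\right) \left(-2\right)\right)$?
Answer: $- \frac{116}{3} \approx -38.667$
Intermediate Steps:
$x{\left(n \right)} = \frac{1}{-1 + n}$
$-37 + x{\left(-5 \right)} \left(\left(-5\right) \left(-2\right)\right) = -37 + \frac{\left(-5\right) \left(-2\right)}{-1 - 5} = -37 + \frac{1}{-6} \cdot 10 = -37 - \frac{5}{3} = - \frac{116}{3}$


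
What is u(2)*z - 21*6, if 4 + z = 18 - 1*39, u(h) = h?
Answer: -176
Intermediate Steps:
z = -25 (z = -4 + (18 - 1*39) = -4 + (18 - 39) = -4 - 21 = -25)
u(2)*z - 21*6 = 2*(-25) - 21*6 = -50 - 126 = -176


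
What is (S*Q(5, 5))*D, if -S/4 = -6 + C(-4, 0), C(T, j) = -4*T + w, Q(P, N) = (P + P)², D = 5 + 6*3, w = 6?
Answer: -147200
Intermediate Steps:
D = 23 (D = 5 + 18 = 23)
Q(P, N) = 4*P² (Q(P, N) = (2*P)² = 4*P²)
C(T, j) = 6 - 4*T (C(T, j) = -4*T + 6 = 6 - 4*T)
S = -64 (S = -4*(-6 + (6 - 4*(-4))) = -4*(-6 + (6 + 16)) = -4*(-6 + 22) = -4*16 = -64)
(S*Q(5, 5))*D = -256*5²*23 = -256*25*23 = -64*100*23 = -6400*23 = -147200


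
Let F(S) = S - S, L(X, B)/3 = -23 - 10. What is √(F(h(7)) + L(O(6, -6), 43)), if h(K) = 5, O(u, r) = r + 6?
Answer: 3*I*√11 ≈ 9.9499*I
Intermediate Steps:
O(u, r) = 6 + r
L(X, B) = -99 (L(X, B) = 3*(-23 - 10) = 3*(-33) = -99)
F(S) = 0
√(F(h(7)) + L(O(6, -6), 43)) = √(0 - 99) = √(-99) = 3*I*√11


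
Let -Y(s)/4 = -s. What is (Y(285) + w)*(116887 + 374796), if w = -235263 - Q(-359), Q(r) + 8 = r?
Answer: -114933851348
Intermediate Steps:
Y(s) = 4*s (Y(s) = -(-4)*s = 4*s)
Q(r) = -8 + r
w = -234896 (w = -235263 - (-8 - 359) = -235263 - 1*(-367) = -235263 + 367 = -234896)
(Y(285) + w)*(116887 + 374796) = (4*285 - 234896)*(116887 + 374796) = (1140 - 234896)*491683 = -233756*491683 = -114933851348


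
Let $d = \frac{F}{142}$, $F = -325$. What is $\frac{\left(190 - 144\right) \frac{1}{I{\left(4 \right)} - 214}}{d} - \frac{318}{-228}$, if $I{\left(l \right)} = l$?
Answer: $\frac{1932733}{1296750} \approx 1.4904$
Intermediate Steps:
$d = - \frac{325}{142} \approx -2.2887$
$\frac{\left(190 - 144\right) \frac{1}{I{\left(4 \right)} - 214}}{d} - \frac{318}{-228} = \frac{\left(190 - 144\right) \frac{1}{4 - 214}}{- \frac{325}{142}} - \frac{318}{-228} = \frac{46}{-210} \left(- \frac{142}{325}\right) - - \frac{53}{38} = 46 \left(- \frac{1}{210}\right) \left(- \frac{142}{325}\right) + \frac{53}{38} = \left(- \frac{23}{105}\right) \left(- \frac{142}{325}\right) + \frac{53}{38} = \frac{3266}{34125} + \frac{53}{38} = \frac{1932733}{1296750}$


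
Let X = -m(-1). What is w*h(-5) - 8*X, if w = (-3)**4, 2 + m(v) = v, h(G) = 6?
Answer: 462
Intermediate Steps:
m(v) = -2 + v
X = 3 (X = -(-2 - 1) = -1*(-3) = 3)
w = 81
w*h(-5) - 8*X = 81*6 - 8*3 = 486 - 24 = 462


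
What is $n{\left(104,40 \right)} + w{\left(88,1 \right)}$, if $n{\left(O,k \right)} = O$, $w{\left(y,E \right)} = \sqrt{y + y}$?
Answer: $104 + 4 \sqrt{11} \approx 117.27$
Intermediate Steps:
$w{\left(y,E \right)} = \sqrt{2} \sqrt{y}$ ($w{\left(y,E \right)} = \sqrt{2 y} = \sqrt{2} \sqrt{y}$)
$n{\left(104,40 \right)} + w{\left(88,1 \right)} = 104 + \sqrt{2} \sqrt{88} = 104 + \sqrt{2} \cdot 2 \sqrt{22} = 104 + 4 \sqrt{11}$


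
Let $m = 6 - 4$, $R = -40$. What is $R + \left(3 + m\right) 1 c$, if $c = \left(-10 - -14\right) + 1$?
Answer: $-15$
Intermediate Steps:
$c = 5$ ($c = \left(-10 + 14\right) + 1 = 4 + 1 = 5$)
$m = 2$
$R + \left(3 + m\right) 1 c = -40 + \left(3 + 2\right) 1 \cdot 5 = -40 + 5 \cdot 1 \cdot 5 = -40 + 5 \cdot 5 = -40 + 25 = -15$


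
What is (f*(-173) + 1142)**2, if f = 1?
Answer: 938961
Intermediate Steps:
(f*(-173) + 1142)**2 = (1*(-173) + 1142)**2 = (-173 + 1142)**2 = 969**2 = 938961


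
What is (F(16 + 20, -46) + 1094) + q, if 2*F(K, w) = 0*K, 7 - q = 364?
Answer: 737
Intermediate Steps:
q = -357 (q = 7 - 1*364 = 7 - 364 = -357)
F(K, w) = 0 (F(K, w) = (0*K)/2 = (½)*0 = 0)
(F(16 + 20, -46) + 1094) + q = (0 + 1094) - 357 = 1094 - 357 = 737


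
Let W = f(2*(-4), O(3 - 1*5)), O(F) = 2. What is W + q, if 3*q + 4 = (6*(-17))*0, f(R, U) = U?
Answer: ⅔ ≈ 0.66667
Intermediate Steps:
q = -4/3 (q = -4/3 + ((6*(-17))*0)/3 = -4/3 + (-102*0)/3 = -4/3 + (⅓)*0 = -4/3 + 0 = -4/3 ≈ -1.3333)
W = 2
W + q = 2 - 4/3 = ⅔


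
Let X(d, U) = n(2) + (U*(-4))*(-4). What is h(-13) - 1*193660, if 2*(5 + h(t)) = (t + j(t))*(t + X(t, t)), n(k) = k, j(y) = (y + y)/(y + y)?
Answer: -192351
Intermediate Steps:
j(y) = 1 (j(y) = (2*y)/((2*y)) = (2*y)*(1/(2*y)) = 1)
X(d, U) = 2 + 16*U (X(d, U) = 2 + (U*(-4))*(-4) = 2 - 4*U*(-4) = 2 + 16*U)
h(t) = -5 + (1 + t)*(2 + 17*t)/2 (h(t) = -5 + ((t + 1)*(t + (2 + 16*t)))/2 = -5 + ((1 + t)*(2 + 17*t))/2 = -5 + (1 + t)*(2 + 17*t)/2)
h(-13) - 1*193660 = (-4 + (17/2)*(-13)² + (19/2)*(-13)) - 1*193660 = (-4 + (17/2)*169 - 247/2) - 193660 = (-4 + 2873/2 - 247/2) - 193660 = 1309 - 193660 = -192351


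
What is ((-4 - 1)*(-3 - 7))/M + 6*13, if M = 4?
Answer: 181/2 ≈ 90.500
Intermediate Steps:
((-4 - 1)*(-3 - 7))/M + 6*13 = ((-4 - 1)*(-3 - 7))/4 + 6*13 = -5*(-10)*(¼) + 78 = 50*(¼) + 78 = 25/2 + 78 = 181/2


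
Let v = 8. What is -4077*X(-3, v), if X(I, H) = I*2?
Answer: 24462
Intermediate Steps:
X(I, H) = 2*I
-4077*X(-3, v) = -8154*(-3) = -4077*(-6) = 24462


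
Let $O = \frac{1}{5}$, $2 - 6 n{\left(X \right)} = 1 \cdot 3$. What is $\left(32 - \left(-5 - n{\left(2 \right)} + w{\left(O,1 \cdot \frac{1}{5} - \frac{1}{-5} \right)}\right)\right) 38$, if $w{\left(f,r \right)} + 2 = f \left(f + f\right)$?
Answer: $\frac{110447}{75} \approx 1472.6$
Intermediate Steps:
$n{\left(X \right)} = - \frac{1}{6}$ ($n{\left(X \right)} = \frac{1}{3} - \frac{1 \cdot 3}{6} = \frac{1}{3} - \frac{1}{2} = - \frac{1}{6}$)
$O = \frac{1}{5} \approx 0.2$
$w{\left(f,r \right)} = -2 + 2 f^{2}$ ($w{\left(f,r \right)} = -2 + f \left(f + f\right) = -2 + f 2 f = -2 + 2 f^{2}$)
$\left(32 - \left(-5 - n{\left(2 \right)} + w{\left(O,1 \cdot \frac{1}{5} - \frac{1}{-5} \right)}\right)\right) 38 = \left(32 + \left(\left(5 - \left(-2 + \frac{2}{25}\right)\right) - \frac{1}{6}\right)\right) 38 = \left(32 + \left(\left(5 - - \frac{48}{25}\right) - \frac{1}{6}\right)\right) 38 = \left(32 + \left(\left(5 + \frac{48}{25}\right) - \frac{1}{6}\right)\right) 38 = \left(32 + \left(\frac{173}{25} - \frac{1}{6}\right)\right) 38 = \left(32 + \frac{1013}{150}\right) 38 = \frac{5813}{150} \cdot 38 = \frac{110447}{75}$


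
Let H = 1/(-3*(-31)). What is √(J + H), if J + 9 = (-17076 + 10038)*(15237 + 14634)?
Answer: 5*I*√72731899734/93 ≈ 14499.0*I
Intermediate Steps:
H = 1/93 ≈ 0.010753
J = -210232107 (J = -9 + (-17076 + 10038)*(15237 + 14634) = -9 - 7038*29871 = -9 - 210232098 = -210232107)
√(J + H) = √(-210232107 + 1/93) = √(-19551585950/93) = 5*I*√72731899734/93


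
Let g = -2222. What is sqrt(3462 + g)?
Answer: 2*sqrt(310) ≈ 35.214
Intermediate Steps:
sqrt(3462 + g) = sqrt(3462 - 2222) = sqrt(1240) = 2*sqrt(310)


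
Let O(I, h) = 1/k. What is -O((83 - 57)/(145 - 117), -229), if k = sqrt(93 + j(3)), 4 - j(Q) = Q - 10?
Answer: -sqrt(26)/52 ≈ -0.098058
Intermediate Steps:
j(Q) = 14 - Q (j(Q) = 4 - (Q - 10) = 4 - (-10 + Q) = 4 + (10 - Q) = 14 - Q)
k = 2*sqrt(26) (k = sqrt(93 + (14 - 1*3)) = sqrt(93 + (14 - 3)) = sqrt(93 + 11) = sqrt(104) = 2*sqrt(26) ≈ 10.198)
O(I, h) = sqrt(26)/52 (O(I, h) = 1/(2*sqrt(26)) = sqrt(26)/52)
-O((83 - 57)/(145 - 117), -229) = -sqrt(26)/52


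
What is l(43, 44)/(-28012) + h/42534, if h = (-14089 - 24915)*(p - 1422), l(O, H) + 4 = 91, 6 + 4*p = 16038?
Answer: -470902617431/198577068 ≈ -2371.4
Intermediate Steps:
p = 4008 (p = -3/2 + (¼)*16038 = -3/2 + 8019/2 = 4008)
l(O, H) = 87 (l(O, H) = -4 + 91 = 87)
h = -100864344 (h = (-14089 - 24915)*(4008 - 1422) = -39004*2586 = -100864344)
l(43, 44)/(-28012) + h/42534 = 87/(-28012) - 100864344/42534 = 87*(-1/28012) - 100864344*1/42534 = -87/28012 - 16810724/7089 = -470902617431/198577068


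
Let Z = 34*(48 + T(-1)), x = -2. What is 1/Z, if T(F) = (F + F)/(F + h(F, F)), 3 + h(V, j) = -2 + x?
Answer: 2/3281 ≈ 0.00060957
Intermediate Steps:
h(V, j) = -7 (h(V, j) = -3 + (-2 - 2) = -3 - 4 = -7)
T(F) = 2*F/(-7 + F) (T(F) = (F + F)/(F - 7) = (2*F)/(-7 + F) = 2*F/(-7 + F))
Z = 3281/2 (Z = 34*(48 + 2*(-1)/(-7 - 1)) = 34*(48 + 2*(-1)/(-8)) = 34*(48 + 2*(-1)*(-⅛)) = 34*(48 + ¼) = 34*(193/4) = 3281/2 ≈ 1640.5)
1/Z = 1/(3281/2) = 2/3281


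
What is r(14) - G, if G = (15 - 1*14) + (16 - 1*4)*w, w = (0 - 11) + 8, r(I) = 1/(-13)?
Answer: 454/13 ≈ 34.923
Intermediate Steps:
r(I) = -1/13
w = -3 (w = -11 + 8 = -3)
G = -35 (G = (15 - 1*14) + (16 - 1*4)*(-3) = (15 - 14) + (16 - 4)*(-3) = 1 + 12*(-3) = 1 - 36 = -35)
r(14) - G = -1/13 - 1*(-35) = -1/13 + 35 = 454/13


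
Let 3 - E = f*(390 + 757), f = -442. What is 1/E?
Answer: 1/506977 ≈ 1.9725e-6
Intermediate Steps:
E = 506977 (E = 3 - (-442)*(390 + 757) = 3 - (-442)*1147 = 3 - 1*(-506974) = 3 + 506974 = 506977)
1/E = 1/506977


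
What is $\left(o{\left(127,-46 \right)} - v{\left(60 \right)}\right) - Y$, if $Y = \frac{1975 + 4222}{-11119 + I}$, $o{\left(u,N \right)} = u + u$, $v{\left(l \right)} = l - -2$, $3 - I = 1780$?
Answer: $\frac{2482229}{12896} \approx 192.48$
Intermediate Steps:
$I = -1777$ ($I = 3 - 1780 = -1777$)
$v{\left(l \right)} = 2 + l$ ($v{\left(l \right)} = l + 2 = 2 + l$)
$o{\left(u,N \right)} = 2 u$
$Y = - \frac{6197}{12896}$ ($Y = \frac{1975 + 4222}{-11119 - 1777} = \frac{6197}{-12896} = 6197 \left(- \frac{1}{12896}\right) = - \frac{6197}{12896} \approx -0.48054$)
$\left(o{\left(127,-46 \right)} - v{\left(60 \right)}\right) - Y = \left(2 \cdot 127 - \left(2 + 60\right)\right) - - \frac{6197}{12896} = \left(254 - 62\right) + \frac{6197}{12896} = 192 + \frac{6197}{12896} = \frac{2482229}{12896}$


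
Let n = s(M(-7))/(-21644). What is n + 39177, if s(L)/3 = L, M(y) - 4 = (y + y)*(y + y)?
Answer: 211986597/5411 ≈ 39177.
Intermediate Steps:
M(y) = 4 + 4*y² (M(y) = 4 + (y + y)*(y + y) = 4 + (2*y)*(2*y) = 4 + 4*y²)
s(L) = 3*L
n = -150/5411 (n = (3*(4 + 4*(-7)²))/(-21644) = (3*(4 + 4*49))*(-1/21644) = (3*(4 + 196))*(-1/21644) = (3*200)*(-1/21644) = 600*(-1/21644) = -150/5411 ≈ -0.027721)
n + 39177 = -150/5411 + 39177 = 211986597/5411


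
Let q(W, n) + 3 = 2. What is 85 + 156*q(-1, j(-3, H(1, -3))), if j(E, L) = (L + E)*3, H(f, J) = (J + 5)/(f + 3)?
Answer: -71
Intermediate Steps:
H(f, J) = (5 + J)/(3 + f)
j(E, L) = 3*E + 3*L (j(E, L) = (E + L)*3 = 3*E + 3*L)
q(W, n) = -1 (q(W, n) = -3 + 2 = -1)
85 + 156*q(-1, j(-3, H(1, -3))) = 85 + 156*(-1) = 85 - 156 = -71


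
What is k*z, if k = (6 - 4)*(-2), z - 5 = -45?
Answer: 160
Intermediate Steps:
z = -40 (z = 5 - 45 = -40)
k = -4 (k = 2*(-2) = -4)
k*z = -4*(-40) = 160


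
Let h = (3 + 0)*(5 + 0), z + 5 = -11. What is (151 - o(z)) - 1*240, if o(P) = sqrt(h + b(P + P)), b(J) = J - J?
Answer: -89 - sqrt(15) ≈ -92.873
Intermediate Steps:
z = -16 (z = -5 - 11 = -16)
b(J) = 0
h = 15 (h = 3*5 = 15)
o(P) = sqrt(15) (o(P) = sqrt(15 + 0) = sqrt(15))
(151 - o(z)) - 1*240 = (151 - sqrt(15)) - 1*240 = (151 - sqrt(15)) - 240 = -89 - sqrt(15)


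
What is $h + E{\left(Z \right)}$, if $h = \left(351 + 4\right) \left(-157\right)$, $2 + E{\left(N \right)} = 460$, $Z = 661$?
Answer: $-55277$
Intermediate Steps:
$E{\left(N \right)} = 458$ ($E{\left(N \right)} = -2 + 460 = 458$)
$h = -55735$ ($h = 355 \left(-157\right) = -55735$)
$h + E{\left(Z \right)} = -55735 + 458 = -55277$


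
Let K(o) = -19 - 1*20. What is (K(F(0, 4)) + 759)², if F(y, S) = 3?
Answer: 518400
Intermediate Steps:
K(o) = -39 (K(o) = -19 - 20 = -39)
(K(F(0, 4)) + 759)² = (-39 + 759)² = 720² = 518400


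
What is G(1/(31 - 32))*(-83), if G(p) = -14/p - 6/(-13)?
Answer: -15604/13 ≈ -1200.3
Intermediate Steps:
G(p) = 6/13 - 14/p (G(p) = -14/p - 6*(-1/13) = -14/p + 6/13 = 6/13 - 14/p)
G(1/(31 - 32))*(-83) = (6/13 - 14/(1/(31 - 32)))*(-83) = (6/13 - 14/(1/(-1)))*(-83) = (6/13 - 14/(-1))*(-83) = (6/13 - 14*(-1))*(-83) = (6/13 + 14)*(-83) = (188/13)*(-83) = -15604/13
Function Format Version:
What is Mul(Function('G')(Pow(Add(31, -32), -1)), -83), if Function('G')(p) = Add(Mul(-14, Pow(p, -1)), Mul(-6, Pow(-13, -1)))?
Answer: Rational(-15604, 13) ≈ -1200.3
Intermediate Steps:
Function('G')(p) = Add(Rational(6, 13), Mul(-14, Pow(p, -1))) (Function('G')(p) = Add(Mul(-14, Pow(p, -1)), Mul(-6, Rational(-1, 13))) = Add(Mul(-14, Pow(p, -1)), Rational(6, 13)) = Add(Rational(6, 13), Mul(-14, Pow(p, -1))))
Mul(Function('G')(Pow(Add(31, -32), -1)), -83) = Mul(Add(Rational(6, 13), Mul(-14, Pow(Pow(Add(31, -32), -1), -1))), -83) = Mul(Add(Rational(6, 13), Mul(-14, Pow(Pow(-1, -1), -1))), -83) = Mul(Add(Rational(6, 13), Mul(-14, Pow(-1, -1))), -83) = Mul(Add(Rational(6, 13), Mul(-14, -1)), -83) = Mul(Add(Rational(6, 13), 14), -83) = Mul(Rational(188, 13), -83) = Rational(-15604, 13)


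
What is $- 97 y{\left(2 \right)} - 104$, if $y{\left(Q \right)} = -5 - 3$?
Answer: $672$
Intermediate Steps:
$y{\left(Q \right)} = -8$ ($y{\left(Q \right)} = -5 - 3 = -8$)
$- 97 y{\left(2 \right)} - 104 = \left(-97\right) \left(-8\right) - 104 = 776 - 104 = 672$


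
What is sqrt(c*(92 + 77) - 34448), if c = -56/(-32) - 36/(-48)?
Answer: I*sqrt(136102)/2 ≈ 184.46*I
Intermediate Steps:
c = 5/2 (c = -56*(-1/32) - 36*(-1/48) = 7/4 + 3/4 = 5/2 ≈ 2.5000)
sqrt(c*(92 + 77) - 34448) = sqrt(5*(92 + 77)/2 - 34448) = sqrt((5/2)*169 - 34448) = sqrt(845/2 - 34448) = sqrt(-68051/2) = I*sqrt(136102)/2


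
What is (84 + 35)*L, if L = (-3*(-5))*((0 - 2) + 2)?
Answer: 0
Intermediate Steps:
L = 0 (L = 15*(-2 + 2) = 15*0 = 0)
(84 + 35)*L = (84 + 35)*0 = 119*0 = 0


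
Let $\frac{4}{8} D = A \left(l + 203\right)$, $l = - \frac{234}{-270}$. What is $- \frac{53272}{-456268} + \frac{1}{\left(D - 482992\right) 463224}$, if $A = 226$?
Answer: $\frac{12056015924171681}{103258264640903104} \approx 0.11676$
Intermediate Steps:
$l = \frac{13}{15}$ ($l = \left(-234\right) \left(- \frac{1}{270}\right) = \frac{13}{15} \approx 0.86667$)
$D = \frac{1382216}{15}$ ($D = 2 \cdot 226 \left(\frac{13}{15} + 203\right) = 2 \cdot 226 \cdot \frac{3058}{15} = 2 \cdot \frac{691108}{15} = \frac{1382216}{15} \approx 92148.0$)
$- \frac{53272}{-456268} + \frac{1}{\left(D - 482992\right) 463224} = - \frac{53272}{-456268} + \frac{1}{\left(\frac{1382216}{15} - 482992\right) 463224} = \left(-53272\right) \left(- \frac{1}{456268}\right) + \frac{1}{- \frac{5862664}{15}} \cdot \frac{1}{463224} = \frac{13318}{114067} - \frac{5}{905242222912} = \frac{12056015924171681}{103258264640903104}$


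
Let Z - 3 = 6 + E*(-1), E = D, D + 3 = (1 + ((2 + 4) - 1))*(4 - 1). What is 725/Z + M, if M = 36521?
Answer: 218401/6 ≈ 36400.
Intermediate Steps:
D = 15 (D = -3 + (1 + ((2 + 4) - 1))*(4 - 1) = -3 + (1 + (6 - 1))*3 = -3 + (1 + 5)*3 = -3 + 6*3 = -3 + 18 = 15)
E = 15
Z = -6 (Z = 3 + (6 + 15*(-1)) = 3 + (6 - 15) = 3 - 9 = -6)
725/Z + M = 725/(-6) + 36521 = 725*(-⅙) + 36521 = -725/6 + 36521 = 218401/6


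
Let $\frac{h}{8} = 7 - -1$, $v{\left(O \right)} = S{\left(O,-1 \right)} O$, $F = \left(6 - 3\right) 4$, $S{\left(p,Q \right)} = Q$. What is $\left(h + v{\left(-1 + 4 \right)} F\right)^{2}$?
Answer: $784$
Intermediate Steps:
$F = 12$ ($F = 3 \cdot 4 = 12$)
$v{\left(O \right)} = - O$
$h = 64$ ($h = 8 \left(7 - -1\right) = 8 \left(7 + 1\right) = 8 \cdot 8 = 64$)
$\left(h + v{\left(-1 + 4 \right)} F\right)^{2} = \left(64 + - (-1 + 4) 12\right)^{2} = \left(64 + \left(-1\right) 3 \cdot 12\right)^{2} = \left(64 - 36\right)^{2} = 28^{2} = 784$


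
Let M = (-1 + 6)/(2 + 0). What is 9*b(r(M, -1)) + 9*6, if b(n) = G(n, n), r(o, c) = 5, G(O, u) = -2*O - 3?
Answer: -63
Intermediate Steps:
G(O, u) = -3 - 2*O
M = 5/2 ≈ 2.5000
b(n) = -3 - 2*n
9*b(r(M, -1)) + 9*6 = 9*(-3 - 2*5) + 9*6 = 9*(-3 - 10) + 54 = 9*(-13) + 54 = -117 + 54 = -63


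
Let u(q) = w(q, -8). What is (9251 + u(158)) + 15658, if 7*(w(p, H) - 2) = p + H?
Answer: 174527/7 ≈ 24932.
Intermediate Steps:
w(p, H) = 2 + H/7 + p/7 (w(p, H) = 2 + (p + H)/7 = 2 + (H + p)/7 = 2 + (H/7 + p/7) = 2 + H/7 + p/7)
u(q) = 6/7 + q/7 (u(q) = 2 + (⅐)*(-8) + q/7 = 2 - 8/7 + q/7 = 6/7 + q/7)
(9251 + u(158)) + 15658 = (9251 + (6/7 + (⅐)*158)) + 15658 = (9251 + (6/7 + 158/7)) + 15658 = (9251 + 164/7) + 15658 = 64921/7 + 15658 = 174527/7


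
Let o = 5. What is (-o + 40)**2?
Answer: 1225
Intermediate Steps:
(-o + 40)**2 = (-1*5 + 40)**2 = (-5 + 40)**2 = 35**2 = 1225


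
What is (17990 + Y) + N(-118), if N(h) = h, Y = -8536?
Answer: 9336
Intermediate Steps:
(17990 + Y) + N(-118) = (17990 - 8536) - 118 = 9454 - 118 = 9336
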